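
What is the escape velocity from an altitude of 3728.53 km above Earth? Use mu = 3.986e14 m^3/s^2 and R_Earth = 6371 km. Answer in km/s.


r = 6371.0 + 3728.53 = 10099.5300 km = 1.009953e+07 m
v_esc = sqrt(2*mu/r) = sqrt(2*3.986e14 / 1.009953e+07)
v_esc = 8884.5015 m/s = 8.8845 km/s

8.8845 km/s


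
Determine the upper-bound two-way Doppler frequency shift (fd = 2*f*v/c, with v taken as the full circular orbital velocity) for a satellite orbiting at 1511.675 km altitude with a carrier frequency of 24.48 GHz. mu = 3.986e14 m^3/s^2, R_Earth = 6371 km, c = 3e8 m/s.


r = 7.882675e+06 m
v = sqrt(mu/r) = 7111.0190 m/s (worst-case radial velocity)
f = 24.48 GHz = 2.448e+10 Hz
fd = 2*f*v/c = 2*2.448e+10*7111.0190/3.0e+08
fd = 1.1605183e+06 Hz

1.1605e+06 Hz


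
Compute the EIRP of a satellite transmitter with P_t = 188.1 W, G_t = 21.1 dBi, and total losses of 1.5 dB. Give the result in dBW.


Pt = 188.1 W = 22.7439 dBW
EIRP = Pt_dBW + Gt - losses = 22.7439 + 21.1 - 1.5 = 42.3439 dBW

42.3439 dBW


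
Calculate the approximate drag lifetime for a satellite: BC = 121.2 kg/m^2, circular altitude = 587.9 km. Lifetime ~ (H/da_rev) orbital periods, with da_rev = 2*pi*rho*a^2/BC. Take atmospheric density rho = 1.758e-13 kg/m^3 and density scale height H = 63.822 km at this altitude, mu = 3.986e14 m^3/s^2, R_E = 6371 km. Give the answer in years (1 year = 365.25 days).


a = R_E + alt = 6958.9000 km = 6.9589e+06 m
da_rev = 2*pi*rho*a^2/BC = 2*pi*1.758e-13*(6.9589e+06)^2/121.2 = 0.441344085 m per revolution
N = H/da_rev = 63822.0000 m / 0.441344085 m = 144608.2595 revolutions
P = 2*pi*sqrt(a^3/mu) = 5777.2627 s
lifetime = N*P = 144608.2595 * 5777.2627 = 8.354399e+08 s = 9669.4433 days
years = 9669.4433 / 365.25 = 26.4735 years

26.4735 years


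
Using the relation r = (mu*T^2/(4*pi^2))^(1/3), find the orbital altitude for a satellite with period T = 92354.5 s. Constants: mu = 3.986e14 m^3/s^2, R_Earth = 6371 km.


T = 92354.5 s
r = (mu*T^2/(4*pi^2))^(1/3) = (3.986e14 * 92354.5^2 / (4*pi^2))^(1/3)
r = 4.416022e+07 m = 44160.2198 km
alt = r - R_E = 44160.2198 - 6371 = 37789.2198 km

37789.2198 km


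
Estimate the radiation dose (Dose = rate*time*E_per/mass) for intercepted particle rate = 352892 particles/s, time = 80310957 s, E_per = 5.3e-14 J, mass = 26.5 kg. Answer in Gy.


Total energy deposited = rate * time * E_per
  = 352892 * 80310957 * 5.3e-14 = 1.5021 J
Dose = E_total / mass = 1.5021 / 26.5
Dose = 0.05668219 Gy

0.0567 Gy


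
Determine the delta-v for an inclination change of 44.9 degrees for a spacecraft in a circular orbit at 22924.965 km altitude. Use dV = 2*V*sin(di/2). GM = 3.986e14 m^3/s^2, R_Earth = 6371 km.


r = 29295.9650 km = 2.9295965e+07 m
V = sqrt(mu/r) = 3688.6270 m/s
di = 44.9 deg = 0.7836528 rad
dV = 2*V*sin(di/2) = 2*3688.6270*sin(0.3918264)
dV = 2817.2040 m/s = 2.8172 km/s

2.8172 km/s


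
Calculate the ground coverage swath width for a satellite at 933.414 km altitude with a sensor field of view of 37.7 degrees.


FOV = 37.7 deg = 0.6579891 rad
swath = 2 * alt * tan(FOV/2) = 2 * 933.414 * tan(0.3289946)
swath = 2 * 933.414 * 0.3414019
swath = 637.3385 km

637.3385 km


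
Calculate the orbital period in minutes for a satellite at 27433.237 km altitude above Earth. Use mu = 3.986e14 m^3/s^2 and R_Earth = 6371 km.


r = 33804.2370 km = 3.3804237e+07 m
T = 2*pi*sqrt(r^3/mu) = 2*pi*sqrt(3.8628995e+22 / 3.986e14)
T = 61854.0196 s = 1030.9003 min

1030.9003 minutes


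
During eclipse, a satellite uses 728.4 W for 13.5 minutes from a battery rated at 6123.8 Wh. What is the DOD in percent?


E_used = P * t / 60 = 728.4 * 13.5 / 60 = 163.8900 Wh
DOD = E_used / E_total * 100 = 163.8900 / 6123.8 * 100
DOD = 2.6763 %

2.6763 %


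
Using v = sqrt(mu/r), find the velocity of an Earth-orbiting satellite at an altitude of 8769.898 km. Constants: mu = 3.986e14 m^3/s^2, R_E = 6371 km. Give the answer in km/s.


r = R_E + alt = 6371.0 + 8769.898 = 15140.8980 km = 1.5140898e+07 m
v = sqrt(mu/r) = sqrt(3.986e14 / 1.5140898e+07) = 5130.8915 m/s = 5.1309 km/s

5.1309 km/s


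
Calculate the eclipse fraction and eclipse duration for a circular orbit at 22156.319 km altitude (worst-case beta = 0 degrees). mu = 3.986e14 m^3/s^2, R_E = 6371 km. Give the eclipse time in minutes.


r = 28527.3190 km
T = 799.1925 min
Eclipse fraction = arcsin(R_E/r)/pi = arcsin(6371.0000/28527.3190)/pi
= arcsin(0.2233298)/pi = 0.07169268
Eclipse duration = 0.07169268 * 799.1925 = 57.2963 min

57.2963 minutes


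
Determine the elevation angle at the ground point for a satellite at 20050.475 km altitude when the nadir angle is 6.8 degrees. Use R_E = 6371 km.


r = R_E + alt = 26421.4750 km
Law of sines in the satellite / Earth-center / ground-point triangle:
  sin(nadir)/R_E = sin(90 + el)/r  =>  cos(el) = (r/R_E)*sin(nadir)
cos(el) = (26421.4750 / 6371.0000) * sin(6.8 deg) = 0.4910387
el = arccos(0.4910387) = 60.5911 deg
(Earth-central angle = 90 - nadir - el = 22.6089 deg)

60.5911 degrees


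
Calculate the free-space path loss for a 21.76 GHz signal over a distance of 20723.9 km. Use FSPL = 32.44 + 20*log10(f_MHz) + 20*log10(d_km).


f = 21.76 GHz = 21760.0000 MHz
d = 20723.9 km
FSPL = 32.44 + 20*log10(21760.0000) + 20*log10(20723.9)
FSPL = 32.44 + 86.7532 + 86.3294
FSPL = 205.5226 dB

205.5226 dB


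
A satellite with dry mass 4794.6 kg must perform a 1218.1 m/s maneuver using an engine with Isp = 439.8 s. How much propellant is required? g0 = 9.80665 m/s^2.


ve = Isp * g0 = 439.8 * 9.80665 = 4312.964670 m/s
mass ratio = exp(dv/ve) = exp(1218.1/4312.964670) = 1.32634566
m_prop = m_dry * (mr - 1) = 4794.6 * (1.32634566 - 1)
m_prop = 1564.6969 kg

1564.6969 kg


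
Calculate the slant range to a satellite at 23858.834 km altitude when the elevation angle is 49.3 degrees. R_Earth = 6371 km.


h = 23858.834 km, el = 49.3 deg
d = -R_E*sin(el) + sqrt((R_E*sin(el))^2 + 2*R_E*h + h^2)
d = -6371.0000*sin(0.8604473) + sqrt((6371.0000*0.7581343)^2 + 2*6371.0000*23858.834 + 23858.834^2)
d = 25112.9192 km

25112.9192 km


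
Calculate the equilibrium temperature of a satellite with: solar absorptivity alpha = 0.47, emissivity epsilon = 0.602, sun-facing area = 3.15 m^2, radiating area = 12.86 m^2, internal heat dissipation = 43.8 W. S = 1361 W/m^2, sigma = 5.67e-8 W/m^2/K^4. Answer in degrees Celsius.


Numerator = alpha*S*A_sun + Q_int = 0.47*1361*3.15 + 43.8 = 2058.7605 W
Denominator = eps*sigma*A_rad = 0.602*5.67e-8*12.86 = 4.3895552e-07 W/K^4
T^4 = 4.6901346e+09 K^4
T = 261.6955 K = -11.4545 C

-11.4545 degrees Celsius


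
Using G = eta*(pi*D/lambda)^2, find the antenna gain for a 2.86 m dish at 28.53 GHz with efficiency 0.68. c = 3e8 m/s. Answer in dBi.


lambda = c/f = 3e8 / 2.853e+10 = 0.01051525 m
G = eta*(pi*D/lambda)^2 = 0.68*(pi*2.86/0.01051525)^2
G = 496480.0000 (linear)
G = 10*log10(496480.0000) = 56.9590 dBi

56.9590 dBi


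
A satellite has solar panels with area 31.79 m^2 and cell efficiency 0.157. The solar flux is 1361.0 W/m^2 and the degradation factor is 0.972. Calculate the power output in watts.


P = area * eta * S * degradation
P = 31.79 * 0.157 * 1361.0 * 0.972
P = 6602.5937 W

6602.5937 W


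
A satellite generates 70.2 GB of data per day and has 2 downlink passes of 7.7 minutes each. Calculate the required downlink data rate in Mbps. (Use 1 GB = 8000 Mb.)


total contact time = 2 * 7.7 * 60 = 924.0000 s
data = 70.2 GB = 561600.0000 Mb
rate = 561600.0000 / 924.0000 = 607.7922 Mbps

607.7922 Mbps


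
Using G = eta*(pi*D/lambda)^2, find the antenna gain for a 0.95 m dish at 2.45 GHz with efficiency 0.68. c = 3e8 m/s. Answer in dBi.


lambda = c/f = 3e8 / 2.45e+09 = 0.122449 m
G = eta*(pi*D/lambda)^2 = 0.68*(pi*0.95/0.122449)^2
G = 403.9667 (linear)
G = 10*log10(403.9667) = 26.0635 dBi

26.0635 dBi


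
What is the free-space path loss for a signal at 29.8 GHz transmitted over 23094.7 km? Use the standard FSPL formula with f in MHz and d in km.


f = 29.8 GHz = 29800.0000 MHz
d = 23094.7 km
FSPL = 32.44 + 20*log10(29800.0000) + 20*log10(23094.7)
FSPL = 32.44 + 89.4843 + 87.2702
FSPL = 209.1946 dB

209.1946 dB


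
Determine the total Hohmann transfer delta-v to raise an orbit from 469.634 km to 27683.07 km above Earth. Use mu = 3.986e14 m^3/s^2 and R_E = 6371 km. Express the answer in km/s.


r1 = 6840.6340 km = 6.840634e+06 m
r2 = 34054.0700 km = 3.405407e+07 m
dv1 = sqrt(mu/r1)*(sqrt(2*r2/(r1+r2)) - 1) = 2217.6959 m/s
dv2 = sqrt(mu/r2)*(1 - sqrt(2*r1/(r1+r2))) = 1442.3906 m/s
total dv = |dv1| + |dv2| = 2217.6959 + 1442.3906 = 3660.0865 m/s = 3.6601 km/s

3.6601 km/s


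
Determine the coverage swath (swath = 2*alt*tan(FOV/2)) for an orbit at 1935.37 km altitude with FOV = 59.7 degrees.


FOV = 59.7 deg = 1.0420 rad
swath = 2 * alt * tan(FOV/2) = 2 * 1935.37 * tan(0.5209808)
swath = 2 * 1935.37 * 0.5738649
swath = 2221.2817 km

2221.2817 km


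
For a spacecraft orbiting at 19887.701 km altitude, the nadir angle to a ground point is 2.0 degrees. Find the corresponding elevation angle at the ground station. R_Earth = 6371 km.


r = R_E + alt = 26258.7010 km
Law of sines in the satellite / Earth-center / ground-point triangle:
  sin(nadir)/R_E = sin(90 + el)/r  =>  cos(el) = (r/R_E)*sin(nadir)
cos(el) = (26258.7010 / 6371.0000) * sin(2.0 deg) = 0.1438417
el = arccos(0.1438417) = 81.7298 deg
(Earth-central angle = 90 - nadir - el = 6.2702 deg)

81.7298 degrees


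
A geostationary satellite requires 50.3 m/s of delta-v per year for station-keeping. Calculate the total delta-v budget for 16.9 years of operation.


dV = rate * years = 50.3 * 16.9
dV = 850.0700 m/s

850.0700 m/s


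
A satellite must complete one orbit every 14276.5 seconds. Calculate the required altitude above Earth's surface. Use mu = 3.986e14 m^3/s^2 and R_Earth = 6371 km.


T = 14276.5 s
r = (mu*T^2/(4*pi^2))^(1/3) = (3.986e14 * 14276.5^2 / (4*pi^2))^(1/3)
r = 1.2719607e+07 m = 12719.6068 km
alt = r - R_E = 12719.6068 - 6371 = 6348.6068 km

6348.6068 km


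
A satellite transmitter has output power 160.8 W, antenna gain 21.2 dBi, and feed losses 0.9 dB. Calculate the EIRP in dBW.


Pt = 160.8 W = 22.0629 dBW
EIRP = Pt_dBW + Gt - losses = 22.0629 + 21.2 - 0.9 = 42.3629 dBW

42.3629 dBW


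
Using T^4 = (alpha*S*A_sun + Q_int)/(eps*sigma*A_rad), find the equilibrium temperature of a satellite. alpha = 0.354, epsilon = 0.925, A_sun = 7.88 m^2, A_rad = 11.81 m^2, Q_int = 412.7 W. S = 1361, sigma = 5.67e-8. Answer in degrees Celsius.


Numerator = alpha*S*A_sun + Q_int = 0.354*1361*7.88 + 412.7 = 4209.2367 W
Denominator = eps*sigma*A_rad = 0.925*5.67e-8*11.81 = 6.1940497e-07 W/K^4
T^4 = 6.7956134e+09 K^4
T = 287.1158 K = 13.9658 C

13.9658 degrees Celsius


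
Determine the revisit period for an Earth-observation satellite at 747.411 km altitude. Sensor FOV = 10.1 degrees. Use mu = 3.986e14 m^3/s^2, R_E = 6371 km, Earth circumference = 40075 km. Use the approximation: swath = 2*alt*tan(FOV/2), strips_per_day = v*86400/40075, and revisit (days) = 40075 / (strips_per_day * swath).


swath = 2*747.411*tan(0.08813913) = 132.0945 km
v = sqrt(mu/r) = 7483.0236 m/s = 7.4830 km/s
strips/day = v*86400/40075 = 7.4830*86400/40075 = 16.1331
coverage/day = strips * swath = 16.1331 * 132.0945 = 2131.0920 km
revisit = 40075 / 2131.0920 = 18.8049 days

18.8049 days


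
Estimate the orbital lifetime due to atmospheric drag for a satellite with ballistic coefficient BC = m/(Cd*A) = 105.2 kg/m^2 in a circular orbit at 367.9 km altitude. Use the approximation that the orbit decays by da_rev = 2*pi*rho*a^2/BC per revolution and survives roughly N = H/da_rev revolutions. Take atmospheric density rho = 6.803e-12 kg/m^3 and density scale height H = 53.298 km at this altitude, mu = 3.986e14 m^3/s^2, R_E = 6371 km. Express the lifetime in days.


a = R_E + alt = 6738.9000 km = 6.7389e+06 m
da_rev = 2*pi*rho*a^2/BC = 2*pi*6.803e-12*(6.7389e+06)^2/105.2 = 18.451965 m per revolution
N = H/da_rev = 53298.0000 m / 18.451965 m = 2888.4728 revolutions
P = 2*pi*sqrt(a^3/mu) = 5505.4743 s
lifetime = N*P = 2888.4728 * 5505.4743 = 1.5902413e+07 s = 184.0557 days

184.0557 days


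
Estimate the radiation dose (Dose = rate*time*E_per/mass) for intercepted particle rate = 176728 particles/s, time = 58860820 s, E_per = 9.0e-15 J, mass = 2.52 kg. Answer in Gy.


Total energy deposited = rate * time * E_per
  = 176728 * 58860820 * 9.0e-15 = 0.09362119 J
Dose = E_total / mass = 0.09362119 / 2.52
Dose = 0.03715127 Gy

0.0372 Gy


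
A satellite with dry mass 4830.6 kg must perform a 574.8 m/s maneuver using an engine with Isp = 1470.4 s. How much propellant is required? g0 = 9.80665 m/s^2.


ve = Isp * g0 = 1470.4 * 9.80665 = 14419.698160 m/s
mass ratio = exp(dv/ve) = exp(574.8/14419.698160) = 1.04066730
m_prop = m_dry * (mr - 1) = 4830.6 * (1.04066730 - 1)
m_prop = 196.4474 kg

196.4474 kg


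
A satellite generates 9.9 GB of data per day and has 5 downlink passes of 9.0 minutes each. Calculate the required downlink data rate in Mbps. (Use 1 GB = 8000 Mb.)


total contact time = 5 * 9.0 * 60 = 2700.0000 s
data = 9.9 GB = 79200.0000 Mb
rate = 79200.0000 / 2700.0000 = 29.3333 Mbps

29.3333 Mbps


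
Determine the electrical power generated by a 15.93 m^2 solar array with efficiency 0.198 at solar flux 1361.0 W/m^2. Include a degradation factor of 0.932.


P = area * eta * S * degradation
P = 15.93 * 0.198 * 1361.0 * 0.932
P = 4000.8752 W

4000.8752 W


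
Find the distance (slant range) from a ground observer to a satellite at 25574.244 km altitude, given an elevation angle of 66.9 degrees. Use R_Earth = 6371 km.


h = 25574.244 km, el = 66.9 deg
d = -R_E*sin(el) + sqrt((R_E*sin(el))^2 + 2*R_E*h + h^2)
d = -6371.0000*sin(1.1676) + sqrt((6371.0000*0.9198215)^2 + 2*6371.0000*25574.244 + 25574.244^2)
d = 25987.1203 km

25987.1203 km


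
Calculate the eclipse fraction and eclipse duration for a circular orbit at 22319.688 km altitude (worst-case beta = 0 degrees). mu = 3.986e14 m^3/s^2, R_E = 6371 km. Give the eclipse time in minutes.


r = 28690.6880 km
T = 806.0675 min
Eclipse fraction = arcsin(R_E/r)/pi = arcsin(6371.0000/28690.6880)/pi
= arcsin(0.2220581)/pi = 0.07127747
Eclipse duration = 0.07127747 * 806.0675 = 57.4545 min

57.4545 minutes


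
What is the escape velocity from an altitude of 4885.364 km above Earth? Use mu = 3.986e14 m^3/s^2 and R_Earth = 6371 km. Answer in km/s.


r = 6371.0 + 4885.364 = 11256.3640 km = 1.1256364e+07 m
v_esc = sqrt(2*mu/r) = sqrt(2*3.986e14 / 1.1256364e+07)
v_esc = 8415.5902 m/s = 8.4156 km/s

8.4156 km/s


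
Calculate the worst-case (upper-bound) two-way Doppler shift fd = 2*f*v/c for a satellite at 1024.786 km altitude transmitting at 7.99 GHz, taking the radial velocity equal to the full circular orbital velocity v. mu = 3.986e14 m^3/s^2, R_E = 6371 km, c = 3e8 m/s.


r = 7.395786e+06 m
v = sqrt(mu/r) = 7341.3593 m/s (worst-case radial velocity)
f = 7.99 GHz = 7.99e+09 Hz
fd = 2*f*v/c = 2*7.99e+09*7341.3593/3.0e+08
fd = 391049.7381 Hz

391049.7381 Hz


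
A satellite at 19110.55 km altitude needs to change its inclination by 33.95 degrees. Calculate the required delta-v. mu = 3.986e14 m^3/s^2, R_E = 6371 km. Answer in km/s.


r = 25481.5500 km = 2.548155e+07 m
V = sqrt(mu/r) = 3955.0841 m/s
di = 33.95 deg = 0.5925393 rad
dV = 2*V*sin(di/2) = 2*3955.0841*sin(0.2962696)
dV = 2309.4085 m/s = 2.3094 km/s

2.3094 km/s


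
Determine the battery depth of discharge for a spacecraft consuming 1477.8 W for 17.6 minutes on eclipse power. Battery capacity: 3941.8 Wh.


E_used = P * t / 60 = 1477.8 * 17.6 / 60 = 433.4880 Wh
DOD = E_used / E_total * 100 = 433.4880 / 3941.8 * 100
DOD = 10.9972 %

10.9972 %


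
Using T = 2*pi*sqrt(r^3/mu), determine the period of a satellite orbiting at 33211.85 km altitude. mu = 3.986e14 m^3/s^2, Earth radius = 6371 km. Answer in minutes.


r = 39582.8500 km = 3.958285e+07 m
T = 2*pi*sqrt(r^3/mu) = 2*pi*sqrt(6.2018489e+22 / 3.986e14)
T = 78373.9638 s = 1306.2327 min

1306.2327 minutes


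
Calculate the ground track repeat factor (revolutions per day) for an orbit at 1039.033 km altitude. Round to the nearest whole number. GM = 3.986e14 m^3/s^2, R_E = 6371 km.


r = 7.410033e+06 m
T = 2*pi*sqrt(r^3/mu) = 6348.0660 s = 105.8011 min
revs/day = 1440 / 105.8011 = 13.6104
Rounded: 14 revolutions per day

14 revolutions per day


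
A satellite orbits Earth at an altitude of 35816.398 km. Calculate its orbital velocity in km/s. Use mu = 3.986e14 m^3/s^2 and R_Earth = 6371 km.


r = R_E + alt = 6371.0 + 35816.398 = 42187.3980 km = 4.2187398e+07 m
v = sqrt(mu/r) = sqrt(3.986e14 / 4.2187398e+07) = 3073.8118 m/s = 3.0738 km/s

3.0738 km/s


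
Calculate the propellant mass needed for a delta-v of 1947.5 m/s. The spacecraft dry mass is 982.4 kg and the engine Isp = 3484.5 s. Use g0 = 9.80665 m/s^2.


ve = Isp * g0 = 3484.5 * 9.80665 = 34171.271925 m/s
mass ratio = exp(dv/ve) = exp(1947.5/34171.271925) = 1.05864768
m_prop = m_dry * (mr - 1) = 982.4 * (1.05864768 - 1)
m_prop = 57.6155 kg

57.6155 kg


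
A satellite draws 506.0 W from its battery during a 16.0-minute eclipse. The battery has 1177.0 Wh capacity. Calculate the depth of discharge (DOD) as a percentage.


E_used = P * t / 60 = 506.0 * 16.0 / 60 = 134.9333 Wh
DOD = E_used / E_total * 100 = 134.9333 / 1177.0 * 100
DOD = 11.4642 %

11.4642 %


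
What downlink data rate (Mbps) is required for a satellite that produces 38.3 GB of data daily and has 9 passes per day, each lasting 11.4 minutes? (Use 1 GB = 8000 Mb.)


total contact time = 9 * 11.4 * 60 = 6156.0000 s
data = 38.3 GB = 306400.0000 Mb
rate = 306400.0000 / 6156.0000 = 49.7726 Mbps

49.7726 Mbps


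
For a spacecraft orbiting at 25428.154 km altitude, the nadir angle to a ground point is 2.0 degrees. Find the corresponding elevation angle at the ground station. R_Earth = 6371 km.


r = R_E + alt = 31799.1540 km
Law of sines in the satellite / Earth-center / ground-point triangle:
  sin(nadir)/R_E = sin(90 + el)/r  =>  cos(el) = (r/R_E)*sin(nadir)
cos(el) = (31799.1540 / 6371.0000) * sin(2.0 deg) = 0.1741916
el = arccos(0.1741916) = 79.9684 deg
(Earth-central angle = 90 - nadir - el = 8.0316 deg)

79.9684 degrees


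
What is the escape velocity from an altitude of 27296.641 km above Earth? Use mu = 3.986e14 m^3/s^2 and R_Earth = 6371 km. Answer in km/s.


r = 6371.0 + 27296.641 = 33667.6410 km = 3.3667641e+07 m
v_esc = sqrt(2*mu/r) = sqrt(2*3.986e14 / 3.3667641e+07)
v_esc = 4866.0582 m/s = 4.8661 km/s

4.8661 km/s


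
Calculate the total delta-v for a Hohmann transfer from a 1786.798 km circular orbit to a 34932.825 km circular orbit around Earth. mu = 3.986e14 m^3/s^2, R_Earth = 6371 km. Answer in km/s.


r1 = 8157.7980 km = 8.157798e+06 m
r2 = 41303.8250 km = 4.1303825e+07 m
dv1 = sqrt(mu/r1)*(sqrt(2*r2/(r1+r2)) - 1) = 2043.4628 m/s
dv2 = sqrt(mu/r2)*(1 - sqrt(2*r1/(r1+r2))) = 1322.3266 m/s
total dv = |dv1| + |dv2| = 2043.4628 + 1322.3266 = 3365.7894 m/s = 3.3658 km/s

3.3658 km/s


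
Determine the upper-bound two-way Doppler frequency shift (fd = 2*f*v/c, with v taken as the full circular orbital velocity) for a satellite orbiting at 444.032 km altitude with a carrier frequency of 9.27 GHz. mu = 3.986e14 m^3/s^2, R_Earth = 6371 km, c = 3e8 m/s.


r = 6.815032e+06 m
v = sqrt(mu/r) = 7647.7679 m/s (worst-case radial velocity)
f = 9.27 GHz = 9.27e+09 Hz
fd = 2*f*v/c = 2*9.27e+09*7647.7679/3.0e+08
fd = 472632.0544 Hz

472632.0544 Hz


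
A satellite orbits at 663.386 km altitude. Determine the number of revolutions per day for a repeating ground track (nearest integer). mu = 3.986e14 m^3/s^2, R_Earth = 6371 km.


r = 7.034386e+06 m
T = 2*pi*sqrt(r^3/mu) = 5871.5196 s = 97.8587 min
revs/day = 1440 / 97.8587 = 14.7151
Rounded: 15 revolutions per day

15 revolutions per day


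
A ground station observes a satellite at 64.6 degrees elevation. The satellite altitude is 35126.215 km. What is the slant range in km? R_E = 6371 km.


h = 35126.215 km, el = 64.6 deg
d = -R_E*sin(el) + sqrt((R_E*sin(el))^2 + 2*R_E*h + h^2)
d = -6371.0000*sin(1.1275) + sqrt((6371.0000*0.9033353)^2 + 2*6371.0000*35126.215 + 35126.215^2)
d = 35651.9874 km

35651.9874 km


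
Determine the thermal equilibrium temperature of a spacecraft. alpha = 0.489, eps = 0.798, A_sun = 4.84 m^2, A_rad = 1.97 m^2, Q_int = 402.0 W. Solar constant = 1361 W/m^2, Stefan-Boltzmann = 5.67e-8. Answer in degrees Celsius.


Numerator = alpha*S*A_sun + Q_int = 0.489*1361*4.84 + 402.0 = 3623.1604 W
Denominator = eps*sigma*A_rad = 0.798*5.67e-8*1.97 = 8.9135802e-08 W/K^4
T^4 = 4.0647644e+10 K^4
T = 449.0129 K = 175.8629 C

175.8629 degrees Celsius


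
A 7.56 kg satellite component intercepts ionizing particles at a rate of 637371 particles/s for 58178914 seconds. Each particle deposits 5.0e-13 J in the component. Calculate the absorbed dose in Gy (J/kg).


Total energy deposited = rate * time * E_per
  = 637371 * 58178914 * 5.0e-13 = 18.5408 J
Dose = E_total / mass = 18.5408 / 7.56
Dose = 2.4525 Gy

2.4525 Gy


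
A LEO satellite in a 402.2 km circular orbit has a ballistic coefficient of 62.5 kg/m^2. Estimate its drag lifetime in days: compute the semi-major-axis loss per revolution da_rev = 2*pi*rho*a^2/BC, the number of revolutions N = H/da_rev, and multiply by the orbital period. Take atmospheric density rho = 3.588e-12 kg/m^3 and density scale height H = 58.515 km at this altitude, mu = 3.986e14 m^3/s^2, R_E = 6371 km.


a = R_E + alt = 6773.2000 km = 6.7732e+06 m
da_rev = 2*pi*rho*a^2/BC = 2*pi*3.588e-12*(6.7732e+06)^2/62.5 = 16.547793 m per revolution
N = H/da_rev = 58515.0000 m / 16.547793 m = 3536.1211 revolutions
P = 2*pi*sqrt(a^3/mu) = 5547.5608 s
lifetime = N*P = 3536.1211 * 5547.5608 = 1.9616847e+07 s = 227.0468 days

227.0468 days


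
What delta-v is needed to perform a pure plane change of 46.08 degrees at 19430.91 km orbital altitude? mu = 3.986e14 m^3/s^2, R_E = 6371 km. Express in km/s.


r = 25801.9100 km = 2.580191e+07 m
V = sqrt(mu/r) = 3930.4540 m/s
di = 46.08 deg = 0.8042477 rad
dV = 2*V*sin(di/2) = 2*3930.4540*sin(0.4021239)
dV = 3076.5524 m/s = 3.0766 km/s

3.0766 km/s


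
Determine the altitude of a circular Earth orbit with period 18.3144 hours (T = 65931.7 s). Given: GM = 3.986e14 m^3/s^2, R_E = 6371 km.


T = 65931.7 s
r = (mu*T^2/(4*pi^2))^(1/3) = (3.986e14 * 65931.7^2 / (4*pi^2))^(1/3)
r = 3.5274053e+07 m = 35274.0534 km
alt = r - R_E = 35274.0534 - 6371 = 28903.0534 km

28903.0534 km


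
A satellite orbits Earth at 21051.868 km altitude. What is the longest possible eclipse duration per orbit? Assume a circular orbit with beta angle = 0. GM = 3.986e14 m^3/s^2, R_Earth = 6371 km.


r = 27422.8680 km
T = 753.2329 min
Eclipse fraction = arcsin(R_E/r)/pi = arcsin(6371.0000/27422.8680)/pi
= arcsin(0.2323244)/pi = 0.07463308
Eclipse duration = 0.07463308 * 753.2329 = 56.2161 min

56.2161 minutes


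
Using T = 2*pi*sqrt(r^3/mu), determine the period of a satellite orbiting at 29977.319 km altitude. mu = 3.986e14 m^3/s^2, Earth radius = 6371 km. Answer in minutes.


r = 36348.3190 km = 3.6348319e+07 m
T = 2*pi*sqrt(r^3/mu) = 2*pi*sqrt(4.802341e+22 / 3.986e14)
T = 68966.4255 s = 1149.4404 min

1149.4404 minutes


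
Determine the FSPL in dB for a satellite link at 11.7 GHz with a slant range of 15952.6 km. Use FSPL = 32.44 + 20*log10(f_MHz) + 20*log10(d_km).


f = 11.7 GHz = 11700.0000 MHz
d = 15952.6 km
FSPL = 32.44 + 20*log10(11700.0000) + 20*log10(15952.6)
FSPL = 32.44 + 81.3637 + 84.0566
FSPL = 197.8603 dB

197.8603 dB


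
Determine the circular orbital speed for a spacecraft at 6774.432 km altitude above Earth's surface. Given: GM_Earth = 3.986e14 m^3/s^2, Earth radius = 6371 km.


r = R_E + alt = 6371.0 + 6774.432 = 13145.4320 km = 1.3145432e+07 m
v = sqrt(mu/r) = sqrt(3.986e14 / 1.3145432e+07) = 5506.5707 m/s = 5.5066 km/s

5.5066 km/s


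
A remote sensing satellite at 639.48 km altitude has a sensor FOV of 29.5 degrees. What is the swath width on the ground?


FOV = 29.5 deg = 0.5148721 rad
swath = 2 * alt * tan(FOV/2) = 2 * 639.48 * tan(0.2574361)
swath = 2 * 639.48 * 0.263278
swath = 336.7221 km

336.7221 km


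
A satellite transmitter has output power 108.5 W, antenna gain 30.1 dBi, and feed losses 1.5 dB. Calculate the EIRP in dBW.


Pt = 108.5 W = 20.3543 dBW
EIRP = Pt_dBW + Gt - losses = 20.3543 + 30.1 - 1.5 = 48.9543 dBW

48.9543 dBW


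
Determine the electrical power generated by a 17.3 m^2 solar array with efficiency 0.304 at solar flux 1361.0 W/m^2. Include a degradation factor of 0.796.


P = area * eta * S * degradation
P = 17.3 * 0.304 * 1361.0 * 0.796
P = 5697.5859 W

5697.5859 W


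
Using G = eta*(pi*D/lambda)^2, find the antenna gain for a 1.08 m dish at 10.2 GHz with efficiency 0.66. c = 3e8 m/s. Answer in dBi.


lambda = c/f = 3e8 / 1.02e+10 = 0.02941176 m
G = eta*(pi*D/lambda)^2 = 0.66*(pi*1.08/0.02941176)^2
G = 8783.1242 (linear)
G = 10*log10(8783.1242) = 39.4365 dBi

39.4365 dBi


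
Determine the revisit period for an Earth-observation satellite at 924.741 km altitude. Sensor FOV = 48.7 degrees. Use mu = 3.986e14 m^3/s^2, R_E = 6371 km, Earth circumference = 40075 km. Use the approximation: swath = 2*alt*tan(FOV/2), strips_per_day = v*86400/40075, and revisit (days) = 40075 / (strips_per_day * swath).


swath = 2*924.741*tan(0.4249877) = 837.0169 km
v = sqrt(mu/r) = 7391.5232 m/s = 7.3915 km/s
strips/day = v*86400/40075 = 7.3915*86400/40075 = 15.9358
coverage/day = strips * swath = 15.9358 * 837.0169 = 13338.5430 km
revisit = 40075 / 13338.5430 = 3.0045 days

3.0045 days


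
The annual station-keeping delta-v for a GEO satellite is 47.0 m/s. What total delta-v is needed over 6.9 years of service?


dV = rate * years = 47.0 * 6.9
dV = 324.3000 m/s

324.3000 m/s


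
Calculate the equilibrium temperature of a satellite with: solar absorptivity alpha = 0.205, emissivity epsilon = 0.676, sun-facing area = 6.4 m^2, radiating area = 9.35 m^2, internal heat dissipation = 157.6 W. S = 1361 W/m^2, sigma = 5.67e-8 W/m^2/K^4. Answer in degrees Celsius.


Numerator = alpha*S*A_sun + Q_int = 0.205*1361*6.4 + 157.6 = 1943.2320 W
Denominator = eps*sigma*A_rad = 0.676*5.67e-8*9.35 = 3.5837802e-07 W/K^4
T^4 = 5.4222968e+09 K^4
T = 271.3600 K = -1.7900 C

-1.7900 degrees Celsius


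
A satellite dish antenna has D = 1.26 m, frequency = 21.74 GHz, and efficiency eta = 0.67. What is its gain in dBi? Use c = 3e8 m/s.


lambda = c/f = 3e8 / 2.174e+10 = 0.01379945 m
G = eta*(pi*D/lambda)^2 = 0.67*(pi*1.26/0.01379945)^2
G = 55130.5352 (linear)
G = 10*log10(55130.5352) = 47.4139 dBi

47.4139 dBi


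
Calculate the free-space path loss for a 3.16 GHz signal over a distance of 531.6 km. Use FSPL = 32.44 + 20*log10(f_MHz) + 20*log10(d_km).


f = 3.16 GHz = 3160.0000 MHz
d = 531.6 km
FSPL = 32.44 + 20*log10(3160.0000) + 20*log10(531.6)
FSPL = 32.44 + 69.9937 + 54.5117
FSPL = 156.9454 dB

156.9454 dB


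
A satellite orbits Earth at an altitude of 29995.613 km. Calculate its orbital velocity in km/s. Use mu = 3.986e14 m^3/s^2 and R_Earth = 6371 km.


r = R_E + alt = 6371.0 + 29995.613 = 36366.6130 km = 3.6366613e+07 m
v = sqrt(mu/r) = sqrt(3.986e14 / 3.6366613e+07) = 3310.6801 m/s = 3.3107 km/s

3.3107 km/s


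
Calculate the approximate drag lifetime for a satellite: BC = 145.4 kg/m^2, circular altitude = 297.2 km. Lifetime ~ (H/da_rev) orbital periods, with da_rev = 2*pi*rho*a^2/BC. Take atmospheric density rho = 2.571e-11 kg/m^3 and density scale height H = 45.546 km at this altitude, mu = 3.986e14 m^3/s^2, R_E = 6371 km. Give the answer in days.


a = R_E + alt = 6668.2000 km = 6.6682e+06 m
da_rev = 2*pi*rho*a^2/BC = 2*pi*2.571e-11*(6.6682e+06)^2/145.4 = 49.400890 m per revolution
N = H/da_rev = 45546.0000 m / 49.400890 m = 921.9672 revolutions
P = 2*pi*sqrt(a^3/mu) = 5419.0623 s
lifetime = N*P = 921.9672 * 5419.0623 = 4.9961977e+06 s = 57.8264 days

57.8264 days


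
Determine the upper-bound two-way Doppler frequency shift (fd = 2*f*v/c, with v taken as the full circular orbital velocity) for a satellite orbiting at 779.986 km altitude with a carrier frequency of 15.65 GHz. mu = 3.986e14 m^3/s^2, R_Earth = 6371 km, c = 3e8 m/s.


r = 7.150986e+06 m
v = sqrt(mu/r) = 7465.9604 m/s (worst-case radial velocity)
f = 15.65 GHz = 1.565e+10 Hz
fd = 2*f*v/c = 2*1.565e+10*7465.9604/3.0e+08
fd = 778948.5373 Hz

778948.5373 Hz


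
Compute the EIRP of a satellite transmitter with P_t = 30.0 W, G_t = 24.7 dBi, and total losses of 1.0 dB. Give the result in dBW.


Pt = 30.0 W = 14.7712 dBW
EIRP = Pt_dBW + Gt - losses = 14.7712 + 24.7 - 1.0 = 38.4712 dBW

38.4712 dBW


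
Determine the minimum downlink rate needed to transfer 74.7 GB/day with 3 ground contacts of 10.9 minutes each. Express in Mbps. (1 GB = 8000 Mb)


total contact time = 3 * 10.9 * 60 = 1962.0000 s
data = 74.7 GB = 597600.0000 Mb
rate = 597600.0000 / 1962.0000 = 304.5872 Mbps

304.5872 Mbps


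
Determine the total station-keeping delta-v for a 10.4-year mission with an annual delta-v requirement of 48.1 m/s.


dV = rate * years = 48.1 * 10.4
dV = 500.2400 m/s

500.2400 m/s


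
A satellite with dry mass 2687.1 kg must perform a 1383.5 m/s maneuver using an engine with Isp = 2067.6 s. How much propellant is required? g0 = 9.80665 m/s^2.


ve = Isp * g0 = 2067.6 * 9.80665 = 20276.229540 m/s
mass ratio = exp(dv/ve) = exp(1383.5/20276.229540) = 1.07061431
m_prop = m_dry * (mr - 1) = 2687.1 * (1.07061431 - 1)
m_prop = 189.7477 kg

189.7477 kg


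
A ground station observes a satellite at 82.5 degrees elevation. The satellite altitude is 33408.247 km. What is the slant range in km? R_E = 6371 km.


h = 33408.247 km, el = 82.5 deg
d = -R_E*sin(el) + sqrt((R_E*sin(el))^2 + 2*R_E*h + h^2)
d = -6371.0000*sin(1.4399) + sqrt((6371.0000*0.9914449)^2 + 2*6371.0000*33408.247 + 33408.247^2)
d = 33454.0588 km

33454.0588 km


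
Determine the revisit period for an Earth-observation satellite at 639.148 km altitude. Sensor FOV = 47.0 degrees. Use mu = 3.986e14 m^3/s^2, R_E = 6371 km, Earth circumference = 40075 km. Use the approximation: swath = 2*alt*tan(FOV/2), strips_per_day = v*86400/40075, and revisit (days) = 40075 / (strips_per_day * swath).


swath = 2*639.148*tan(0.4101524) = 555.8189 km
v = sqrt(mu/r) = 7540.5852 m/s = 7.5406 km/s
strips/day = v*86400/40075 = 7.5406*86400/40075 = 16.2572
coverage/day = strips * swath = 16.2572 * 555.8189 = 9036.0493 km
revisit = 40075 / 9036.0493 = 4.4350 days

4.4350 days


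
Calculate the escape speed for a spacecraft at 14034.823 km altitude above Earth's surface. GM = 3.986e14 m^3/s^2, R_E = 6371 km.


r = 6371.0 + 14034.823 = 20405.8230 km = 2.0405823e+07 m
v_esc = sqrt(2*mu/r) = sqrt(2*3.986e14 / 2.0405823e+07)
v_esc = 6250.3824 m/s = 6.2504 km/s

6.2504 km/s


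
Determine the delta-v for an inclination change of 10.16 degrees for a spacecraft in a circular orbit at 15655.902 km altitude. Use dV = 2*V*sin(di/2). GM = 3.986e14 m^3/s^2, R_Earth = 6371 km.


r = 22026.9020 km = 2.2026902e+07 m
V = sqrt(mu/r) = 4253.9457 m/s
di = 10.16 deg = 0.1773255 rad
dV = 2*V*sin(di/2) = 2*4253.9457*sin(0.08866273)
dV = 753.3449 m/s = 0.7533449 km/s

0.7533 km/s


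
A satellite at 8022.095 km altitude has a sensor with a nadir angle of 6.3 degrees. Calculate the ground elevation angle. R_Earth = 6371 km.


r = R_E + alt = 14393.0950 km
Law of sines in the satellite / Earth-center / ground-point triangle:
  sin(nadir)/R_E = sin(90 + el)/r  =>  cos(el) = (r/R_E)*sin(nadir)
cos(el) = (14393.0950 / 6371.0000) * sin(6.3 deg) = 0.2479071
el = arccos(0.2479071) = 75.6463 deg
(Earth-central angle = 90 - nadir - el = 8.0537 deg)

75.6463 degrees


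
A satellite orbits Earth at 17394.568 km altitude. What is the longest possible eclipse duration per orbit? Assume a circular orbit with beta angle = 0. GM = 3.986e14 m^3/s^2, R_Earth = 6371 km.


r = 23765.5680 km
T = 607.6903 min
Eclipse fraction = arcsin(R_E/r)/pi = arcsin(6371.0000/23765.5680)/pi
= arcsin(0.2680769)/pi = 0.08638813
Eclipse duration = 0.08638813 * 607.6903 = 52.4972 min

52.4972 minutes


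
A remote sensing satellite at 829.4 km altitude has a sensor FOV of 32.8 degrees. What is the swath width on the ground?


FOV = 32.8 deg = 0.572468 rad
swath = 2 * alt * tan(FOV/2) = 2 * 829.4 * tan(0.286234)
swath = 2 * 829.4 * 0.294316
swath = 488.2114 km

488.2114 km


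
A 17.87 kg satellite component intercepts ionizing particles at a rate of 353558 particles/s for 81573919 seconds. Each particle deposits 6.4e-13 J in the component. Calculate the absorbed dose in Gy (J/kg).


Total energy deposited = rate * time * E_per
  = 353558 * 81573919 * 6.4e-13 = 18.4583 J
Dose = E_total / mass = 18.4583 / 17.87
Dose = 1.0329 Gy

1.0329 Gy


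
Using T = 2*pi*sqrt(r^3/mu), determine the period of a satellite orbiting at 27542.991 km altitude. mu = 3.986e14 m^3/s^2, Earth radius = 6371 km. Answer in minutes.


r = 33913.9910 km = 3.3913991e+07 m
T = 2*pi*sqrt(r^3/mu) = 2*pi*sqrt(3.9006475e+22 / 3.986e14)
T = 62155.5011 s = 1035.9250 min

1035.9250 minutes


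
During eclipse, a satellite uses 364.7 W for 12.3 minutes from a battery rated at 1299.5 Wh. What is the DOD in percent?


E_used = P * t / 60 = 364.7 * 12.3 / 60 = 74.7635 Wh
DOD = E_used / E_total * 100 = 74.7635 / 1299.5 * 100
DOD = 5.7533 %

5.7533 %


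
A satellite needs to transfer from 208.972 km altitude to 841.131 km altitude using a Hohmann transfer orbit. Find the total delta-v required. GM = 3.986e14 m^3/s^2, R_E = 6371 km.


r1 = 6579.9720 km = 6.579972e+06 m
r2 = 7212.1310 km = 7.212131e+06 m
dv1 = sqrt(mu/r1)*(sqrt(2*r2/(r1+r2)) - 1) = 176.3719 m/s
dv2 = sqrt(mu/r2)*(1 - sqrt(2*r1/(r1+r2))) = 172.3721 m/s
total dv = |dv1| + |dv2| = 176.3719 + 172.3721 = 348.7440 m/s = 0.348744 km/s

0.3487 km/s


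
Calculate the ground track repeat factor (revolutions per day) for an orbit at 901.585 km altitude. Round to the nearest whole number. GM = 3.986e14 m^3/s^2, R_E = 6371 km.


r = 7.272585e+06 m
T = 2*pi*sqrt(r^3/mu) = 6172.2631 s = 102.8711 min
revs/day = 1440 / 102.8711 = 13.9981
Rounded: 14 revolutions per day

14 revolutions per day


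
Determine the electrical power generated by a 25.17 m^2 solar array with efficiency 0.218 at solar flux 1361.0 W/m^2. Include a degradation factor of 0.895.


P = area * eta * S * degradation
P = 25.17 * 0.218 * 1361.0 * 0.895
P = 6683.7604 W

6683.7604 W


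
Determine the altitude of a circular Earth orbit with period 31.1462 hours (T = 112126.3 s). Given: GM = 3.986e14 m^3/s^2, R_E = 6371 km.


T = 112126.3 s
r = (mu*T^2/(4*pi^2))^(1/3) = (3.986e14 * 112126.3^2 / (4*pi^2))^(1/3)
r = 5.025711e+07 m = 50257.1103 km
alt = r - R_E = 50257.1103 - 6371 = 43886.1103 km

43886.1103 km


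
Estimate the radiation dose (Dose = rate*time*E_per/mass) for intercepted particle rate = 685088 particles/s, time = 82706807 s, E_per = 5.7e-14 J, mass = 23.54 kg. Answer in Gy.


Total energy deposited = rate * time * E_per
  = 685088 * 82706807 * 5.7e-14 = 3.2297 J
Dose = E_total / mass = 3.2297 / 23.54
Dose = 0.1372006 Gy

0.1372 Gy


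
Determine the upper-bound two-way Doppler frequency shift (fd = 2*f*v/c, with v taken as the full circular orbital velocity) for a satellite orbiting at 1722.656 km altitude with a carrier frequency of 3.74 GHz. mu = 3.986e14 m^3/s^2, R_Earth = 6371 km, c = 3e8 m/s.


r = 8.093656e+06 m
v = sqrt(mu/r) = 7017.7239 m/s (worst-case radial velocity)
f = 3.74 GHz = 3.74e+09 Hz
fd = 2*f*v/c = 2*3.74e+09*7017.7239/3.0e+08
fd = 174975.2487 Hz

174975.2487 Hz


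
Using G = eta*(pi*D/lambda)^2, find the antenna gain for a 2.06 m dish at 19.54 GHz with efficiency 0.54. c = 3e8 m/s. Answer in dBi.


lambda = c/f = 3e8 / 1.954e+10 = 0.01535312 m
G = eta*(pi*D/lambda)^2 = 0.54*(pi*2.06/0.01535312)^2
G = 95947.6971 (linear)
G = 10*log10(95947.6971) = 49.8203 dBi

49.8203 dBi


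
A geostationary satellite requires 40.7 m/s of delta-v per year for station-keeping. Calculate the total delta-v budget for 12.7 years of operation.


dV = rate * years = 40.7 * 12.7
dV = 516.8900 m/s

516.8900 m/s


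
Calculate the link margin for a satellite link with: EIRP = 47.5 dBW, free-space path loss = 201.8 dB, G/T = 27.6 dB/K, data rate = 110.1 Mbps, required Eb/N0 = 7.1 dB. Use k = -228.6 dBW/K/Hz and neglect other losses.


C/N0 = EIRP - FSPL + G/T - k = 47.5 - 201.8 + 27.6 - (-228.6)
C/N0 = 101.9000 dB-Hz
R_b = 110.1 Mbps = 1.101e+08 bps -> 10*log10(R_b) = 80.4179 dB-Hz
Eb/N0 = C/N0 - 10*log10(R_b) = 101.9000 - 80.4179 = 21.4821 dB
Margin = Eb/N0 - Eb/N0_req = 21.4821 - 7.1 = 14.3821 dB (link closes)

14.3821 dB


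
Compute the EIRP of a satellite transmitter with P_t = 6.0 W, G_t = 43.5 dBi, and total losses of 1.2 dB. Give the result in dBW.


Pt = 6.0 W = 7.7815 dBW
EIRP = Pt_dBW + Gt - losses = 7.7815 + 43.5 - 1.2 = 50.0815 dBW

50.0815 dBW


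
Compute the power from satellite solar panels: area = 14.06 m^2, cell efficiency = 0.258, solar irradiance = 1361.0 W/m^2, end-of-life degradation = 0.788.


P = area * eta * S * degradation
P = 14.06 * 0.258 * 1361.0 * 0.788
P = 3890.3562 W

3890.3562 W


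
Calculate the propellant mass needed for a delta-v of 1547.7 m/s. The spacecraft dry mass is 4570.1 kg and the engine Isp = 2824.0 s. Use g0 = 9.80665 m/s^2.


ve = Isp * g0 = 2824.0 * 9.80665 = 27693.979600 m/s
mass ratio = exp(dv/ve) = exp(1547.7/27693.979600) = 1.05747691
m_prop = m_dry * (mr - 1) = 4570.1 * (1.05747691 - 1)
m_prop = 262.6752 kg

262.6752 kg


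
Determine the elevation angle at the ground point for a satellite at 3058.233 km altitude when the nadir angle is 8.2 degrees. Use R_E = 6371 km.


r = R_E + alt = 9429.2330 km
Law of sines in the satellite / Earth-center / ground-point triangle:
  sin(nadir)/R_E = sin(90 + el)/r  =>  cos(el) = (r/R_E)*sin(nadir)
cos(el) = (9429.2330 / 6371.0000) * sin(8.2 deg) = 0.2110942
el = arccos(0.2110942) = 77.8135 deg
(Earth-central angle = 90 - nadir - el = 3.9865 deg)

77.8135 degrees


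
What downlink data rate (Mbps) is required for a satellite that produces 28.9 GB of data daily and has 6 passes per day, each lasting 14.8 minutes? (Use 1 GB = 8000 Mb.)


total contact time = 6 * 14.8 * 60 = 5328.0000 s
data = 28.9 GB = 231200.0000 Mb
rate = 231200.0000 / 5328.0000 = 43.3934 Mbps

43.3934 Mbps


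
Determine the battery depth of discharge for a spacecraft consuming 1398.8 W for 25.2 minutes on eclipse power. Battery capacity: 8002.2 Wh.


E_used = P * t / 60 = 1398.8 * 25.2 / 60 = 587.4960 Wh
DOD = E_used / E_total * 100 = 587.4960 / 8002.2 * 100
DOD = 7.3417 %

7.3417 %


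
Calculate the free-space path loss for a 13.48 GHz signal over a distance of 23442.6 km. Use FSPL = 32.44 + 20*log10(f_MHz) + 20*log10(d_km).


f = 13.48 GHz = 13480.0000 MHz
d = 23442.6 km
FSPL = 32.44 + 20*log10(13480.0000) + 20*log10(23442.6)
FSPL = 32.44 + 82.5938 + 87.4001
FSPL = 202.4339 dB

202.4339 dB


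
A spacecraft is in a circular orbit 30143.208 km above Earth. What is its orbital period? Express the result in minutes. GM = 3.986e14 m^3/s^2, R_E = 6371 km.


r = 36514.2080 km = 3.6514208e+07 m
T = 2*pi*sqrt(r^3/mu) = 2*pi*sqrt(4.8683933e+22 / 3.986e14)
T = 69439.0945 s = 1157.3182 min

1157.3182 minutes


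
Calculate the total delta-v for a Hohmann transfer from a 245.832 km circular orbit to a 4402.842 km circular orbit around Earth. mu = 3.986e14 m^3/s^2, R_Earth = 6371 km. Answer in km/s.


r1 = 6616.8320 km = 6.616832e+06 m
r2 = 10773.8420 km = 1.0773842e+07 m
dv1 = sqrt(mu/r1)*(sqrt(2*r2/(r1+r2)) - 1) = 877.9788 m/s
dv2 = sqrt(mu/r2)*(1 - sqrt(2*r1/(r1+r2))) = 776.5423 m/s
total dv = |dv1| + |dv2| = 877.9788 + 776.5423 = 1654.5211 m/s = 1.6545 km/s

1.6545 km/s


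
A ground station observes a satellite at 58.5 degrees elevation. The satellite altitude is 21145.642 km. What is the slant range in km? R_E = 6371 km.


h = 21145.642 km, el = 58.5 deg
d = -R_E*sin(el) + sqrt((R_E*sin(el))^2 + 2*R_E*h + h^2)
d = -6371.0000*sin(1.0210) + sqrt((6371.0000*0.8526402)^2 + 2*6371.0000*21145.642 + 21145.642^2)
d = 21882.3755 km

21882.3755 km
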